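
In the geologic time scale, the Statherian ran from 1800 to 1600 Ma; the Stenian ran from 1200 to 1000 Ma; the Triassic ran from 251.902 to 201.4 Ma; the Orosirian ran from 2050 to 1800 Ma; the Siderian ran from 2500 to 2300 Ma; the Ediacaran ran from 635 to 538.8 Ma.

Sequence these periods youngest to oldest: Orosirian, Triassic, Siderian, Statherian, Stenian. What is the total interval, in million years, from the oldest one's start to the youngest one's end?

Triassic → Stenian → Statherian → Orosirian → Siderian; total span 2298.6 Myr

From the excerpt: Orosirian 2050–1800; Triassic 251.902–201.4; Siderian 2500–2300; Statherian 1800–1600; Stenian 1200–1000 (Ma).
Larger Ma is earlier, so the oldest is Siderian and the youngest is Triassic; youngest to oldest: Triassic, Stenian, Statherian, Orosirian, Siderian.
Oldest start 2500 minus youngest end 201.4 gives 2298.6 Myr overall.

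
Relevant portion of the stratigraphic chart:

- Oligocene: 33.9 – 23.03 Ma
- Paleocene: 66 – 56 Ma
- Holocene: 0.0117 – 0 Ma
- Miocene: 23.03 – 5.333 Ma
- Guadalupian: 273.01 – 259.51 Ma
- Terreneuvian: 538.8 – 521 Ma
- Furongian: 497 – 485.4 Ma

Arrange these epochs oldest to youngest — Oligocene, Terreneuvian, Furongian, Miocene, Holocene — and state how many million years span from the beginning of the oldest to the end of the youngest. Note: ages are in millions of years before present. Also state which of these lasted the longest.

Terreneuvian → Furongian → Oligocene → Miocene → Holocene; total span 538.8 Myr; longest is Terreneuvian

From the excerpt: Oligocene 33.9–23.03; Terreneuvian 538.8–521; Furongian 497–485.4; Miocene 23.03–5.333; Holocene 0.0117–0 (Ma).
Larger Ma is earlier, so the oldest is Terreneuvian and the youngest is Holocene; oldest to youngest: Terreneuvian, Furongian, Oligocene, Miocene, Holocene.
Oldest start 538.8 minus youngest end 0 gives 538.8 Myr overall.
Individual lengths (start − end): Oligocene 10.87; Holocene 0.0117; Furongian 11.6; Terreneuvian 17.8; Miocene 17.697. The largest is Terreneuvian at 17.8 Myr.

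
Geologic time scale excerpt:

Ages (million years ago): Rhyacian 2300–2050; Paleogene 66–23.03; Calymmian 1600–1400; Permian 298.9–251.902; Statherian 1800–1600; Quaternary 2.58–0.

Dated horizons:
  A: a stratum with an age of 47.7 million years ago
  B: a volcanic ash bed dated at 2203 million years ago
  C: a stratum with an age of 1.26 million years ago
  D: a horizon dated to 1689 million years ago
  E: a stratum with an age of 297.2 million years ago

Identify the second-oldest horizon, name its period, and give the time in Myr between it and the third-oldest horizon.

D, in the Statherian; 1391.8 million years to E

Sorted oldest-first by Ma: B (2203), D (1689), E (297.2), A (47.7), C (1.26).
The second oldest is D at 1689 Ma, which lies in 1800–1600 Ma: the Statherian.
The third oldest is E at 297.2 Ma; separation = |1689 − 297.2| = 1391.8 Myr.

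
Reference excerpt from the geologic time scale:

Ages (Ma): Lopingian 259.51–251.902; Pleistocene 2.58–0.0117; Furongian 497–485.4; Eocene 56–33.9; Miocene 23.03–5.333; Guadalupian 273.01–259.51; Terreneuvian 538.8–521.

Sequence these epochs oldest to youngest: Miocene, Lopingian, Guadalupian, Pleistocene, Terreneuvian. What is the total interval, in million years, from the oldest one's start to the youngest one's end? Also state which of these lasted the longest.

Start ages (Ma): Terreneuvian 538.8, Guadalupian 273.01, Lopingian 259.51, Miocene 23.03, Pleistocene 2.58.
Ordered oldest to youngest: Terreneuvian, Guadalupian, Lopingian, Miocene, Pleistocene.
Span = 538.8 − 0.0117 = 538.7883 Myr.
Durations: Terreneuvian 17.8, Lopingian 7.608, Guadalupian 13.5, Miocene 17.697, Pleistocene 2.5683 → longest is Terreneuvian (17.8 Myr).

Terreneuvian → Guadalupian → Lopingian → Miocene → Pleistocene; total span 538.7883 Myr; longest is Terreneuvian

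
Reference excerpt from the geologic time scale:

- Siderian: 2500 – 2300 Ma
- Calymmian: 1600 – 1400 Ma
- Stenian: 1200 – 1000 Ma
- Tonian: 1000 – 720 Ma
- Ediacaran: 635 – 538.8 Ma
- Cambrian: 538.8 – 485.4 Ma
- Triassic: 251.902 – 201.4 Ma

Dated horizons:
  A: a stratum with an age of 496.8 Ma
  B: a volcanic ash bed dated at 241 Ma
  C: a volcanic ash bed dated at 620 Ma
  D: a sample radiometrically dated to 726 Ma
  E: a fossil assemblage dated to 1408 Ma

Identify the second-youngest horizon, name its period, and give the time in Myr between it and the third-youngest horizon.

A, in the Cambrian; 123.2 million years to C

Smaller Ma means younger, so youngest first: B 241 < A 496.8 < C 620 < D 726 < E 1408.
Counting 2 along gives A (496.8 Ma); the excerpt puts that inside the Cambrian, 538.8–485.4 Ma.
Next in line is C (620 Ma), and 620 − 496.8 = 123.2 Myr.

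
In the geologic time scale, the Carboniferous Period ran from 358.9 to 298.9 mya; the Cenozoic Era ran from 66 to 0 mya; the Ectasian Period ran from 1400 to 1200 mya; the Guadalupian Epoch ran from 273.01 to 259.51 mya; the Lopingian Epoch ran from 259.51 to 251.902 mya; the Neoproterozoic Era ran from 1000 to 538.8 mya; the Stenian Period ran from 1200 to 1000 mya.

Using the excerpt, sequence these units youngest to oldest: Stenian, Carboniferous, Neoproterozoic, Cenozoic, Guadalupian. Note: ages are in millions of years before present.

Sorting by start age (ascending Ma, since larger Ma = older): Cenozoic began 66, Guadalupian began 273.01, Carboniferous began 358.9, Neoproterozoic began 1000, Stenian began 1200.

Cenozoic, Guadalupian, Carboniferous, Neoproterozoic, Stenian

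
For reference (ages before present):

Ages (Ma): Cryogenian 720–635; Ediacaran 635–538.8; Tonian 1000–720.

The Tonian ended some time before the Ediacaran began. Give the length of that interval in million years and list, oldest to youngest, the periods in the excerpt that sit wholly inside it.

85 million years; Cryogenian

The Tonian closes at 720 Ma and the Ediacaran opens at 635 Ma, so the interval is 720 − 635 = 85 Myr.
A period fits inside if it starts at or after 720 Ma and ends at or before 635 Ma; oldest first that gives Cryogenian.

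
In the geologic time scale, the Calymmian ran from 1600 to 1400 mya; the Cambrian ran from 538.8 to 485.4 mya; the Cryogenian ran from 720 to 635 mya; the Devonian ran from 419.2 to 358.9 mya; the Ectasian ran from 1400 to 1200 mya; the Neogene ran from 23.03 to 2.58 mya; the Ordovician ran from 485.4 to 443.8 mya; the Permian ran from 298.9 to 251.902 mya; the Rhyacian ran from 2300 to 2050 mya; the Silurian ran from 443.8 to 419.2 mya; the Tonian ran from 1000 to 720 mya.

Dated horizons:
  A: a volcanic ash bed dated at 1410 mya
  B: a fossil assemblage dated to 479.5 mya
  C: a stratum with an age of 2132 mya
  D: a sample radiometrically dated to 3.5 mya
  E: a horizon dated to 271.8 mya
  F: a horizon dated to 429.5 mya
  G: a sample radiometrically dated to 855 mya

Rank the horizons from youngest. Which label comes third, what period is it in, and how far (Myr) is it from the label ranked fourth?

F, in the Silurian; 50 million years to B

Sorted youngest-first by Ma: D (3.5), E (271.8), F (429.5), B (479.5), G (855), A (1410), C (2132).
The third youngest is F at 429.5 Ma, which lies in 443.8–419.2 Ma: the Silurian.
The fourth youngest is B at 479.5 Ma; separation = |429.5 − 479.5| = 50 Myr.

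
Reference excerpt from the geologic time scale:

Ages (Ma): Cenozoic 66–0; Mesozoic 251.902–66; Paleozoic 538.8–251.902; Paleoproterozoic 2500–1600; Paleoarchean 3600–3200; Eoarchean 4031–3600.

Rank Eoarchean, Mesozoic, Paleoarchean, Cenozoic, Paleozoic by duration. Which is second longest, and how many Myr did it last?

Start − end for each: Eoarchean 4031 − 3600 = 431; Mesozoic 251.902 − 66 = 185.902; Paleoarchean 3600 − 3200 = 400; Cenozoic 66 − 0 = 66; Paleozoic 538.8 − 251.902 = 286.898.
Ranking these from longest: Eoarchean > Paleoarchean > Paleozoic > Mesozoic > Cenozoic.
Position 2 in that ranking is Paleoarchean, which lasted 400 Myr.

Paleoarchean, 400 million years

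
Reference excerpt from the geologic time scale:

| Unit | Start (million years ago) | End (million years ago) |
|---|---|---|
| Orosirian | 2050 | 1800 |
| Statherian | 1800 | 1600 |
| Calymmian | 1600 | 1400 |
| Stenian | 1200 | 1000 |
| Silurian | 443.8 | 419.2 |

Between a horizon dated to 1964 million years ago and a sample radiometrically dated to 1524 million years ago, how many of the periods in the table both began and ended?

1

The older date is 1964 Ma and the younger is 1524 Ma.
Periods with start < 1964 and end > 1524 Ma: Statherian (1800–1600).
That is 1 complete period.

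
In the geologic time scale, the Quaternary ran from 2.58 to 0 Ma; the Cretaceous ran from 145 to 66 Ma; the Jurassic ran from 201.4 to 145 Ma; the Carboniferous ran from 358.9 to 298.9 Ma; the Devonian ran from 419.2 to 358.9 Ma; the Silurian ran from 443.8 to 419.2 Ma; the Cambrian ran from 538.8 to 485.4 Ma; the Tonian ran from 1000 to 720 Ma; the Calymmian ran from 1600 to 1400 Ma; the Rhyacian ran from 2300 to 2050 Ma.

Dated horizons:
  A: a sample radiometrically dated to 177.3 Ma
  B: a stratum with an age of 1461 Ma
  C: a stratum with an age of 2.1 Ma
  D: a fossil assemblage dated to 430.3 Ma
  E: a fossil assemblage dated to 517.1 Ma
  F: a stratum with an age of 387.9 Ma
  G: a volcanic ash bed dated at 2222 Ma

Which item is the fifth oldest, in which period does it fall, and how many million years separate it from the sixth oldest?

Sorted oldest-first by Ma: G (2222), B (1461), E (517.1), D (430.3), F (387.9), A (177.3), C (2.1).
The fifth oldest is F at 387.9 Ma, which lies in 419.2–358.9 Ma: the Devonian.
The sixth oldest is A at 177.3 Ma; separation = |387.9 − 177.3| = 210.6 Myr.

F, in the Devonian; 210.6 million years to A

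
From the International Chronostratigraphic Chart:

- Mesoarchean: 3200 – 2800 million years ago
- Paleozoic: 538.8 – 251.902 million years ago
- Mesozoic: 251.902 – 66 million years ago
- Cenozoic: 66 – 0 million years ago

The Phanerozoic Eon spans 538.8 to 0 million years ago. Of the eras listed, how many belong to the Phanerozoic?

Eras inside 538.8–0 Ma: Paleozoic, Mesozoic, Cenozoic — 3 in total.

3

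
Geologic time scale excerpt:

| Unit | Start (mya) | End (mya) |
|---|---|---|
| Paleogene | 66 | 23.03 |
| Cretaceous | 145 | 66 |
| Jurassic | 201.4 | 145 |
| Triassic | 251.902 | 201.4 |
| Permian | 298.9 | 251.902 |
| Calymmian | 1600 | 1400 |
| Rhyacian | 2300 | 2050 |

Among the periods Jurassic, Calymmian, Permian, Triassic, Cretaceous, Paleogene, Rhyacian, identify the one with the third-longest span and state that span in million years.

Cretaceous, 79 million years

Durations: Jurassic 56.4; Calymmian 200; Permian 46.998; Triassic 50.502; Cretaceous 79; Paleogene 42.97; Rhyacian 250 Myr.
Sorted longest-first: Rhyacian (250), Calymmian (200), Cretaceous (79), Jurassic (56.4), Triassic (50.502), Permian (46.998), Paleogene (42.97).
The third longest is Cretaceous at 79 Myr.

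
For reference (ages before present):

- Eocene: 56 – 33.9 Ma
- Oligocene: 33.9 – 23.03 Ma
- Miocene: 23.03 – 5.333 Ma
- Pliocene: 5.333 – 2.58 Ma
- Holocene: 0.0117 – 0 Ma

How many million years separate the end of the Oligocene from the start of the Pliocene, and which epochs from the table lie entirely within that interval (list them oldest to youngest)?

The Oligocene closes at 23.03 Ma and the Pliocene opens at 5.333 Ma, so the interval is 23.03 − 5.333 = 17.697 Myr.
An epoch fits inside if it starts at or after 23.03 Ma and ends at or before 5.333 Ma; oldest first that gives Miocene.

17.697 million years; Miocene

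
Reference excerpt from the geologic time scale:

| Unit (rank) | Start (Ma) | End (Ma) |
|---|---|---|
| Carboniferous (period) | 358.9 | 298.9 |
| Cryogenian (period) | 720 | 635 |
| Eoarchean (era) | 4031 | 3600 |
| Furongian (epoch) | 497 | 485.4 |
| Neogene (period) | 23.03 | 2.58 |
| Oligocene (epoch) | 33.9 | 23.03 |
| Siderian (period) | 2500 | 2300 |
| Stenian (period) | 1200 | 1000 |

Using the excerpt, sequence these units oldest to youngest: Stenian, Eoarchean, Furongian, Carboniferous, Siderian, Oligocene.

Sorting by start age (descending Ma, since larger Ma = older): Eoarchean began 4031, Siderian began 2500, Stenian began 1200, Furongian began 497, Carboniferous began 358.9, Oligocene began 33.9.

Eoarchean, Siderian, Stenian, Furongian, Carboniferous, Oligocene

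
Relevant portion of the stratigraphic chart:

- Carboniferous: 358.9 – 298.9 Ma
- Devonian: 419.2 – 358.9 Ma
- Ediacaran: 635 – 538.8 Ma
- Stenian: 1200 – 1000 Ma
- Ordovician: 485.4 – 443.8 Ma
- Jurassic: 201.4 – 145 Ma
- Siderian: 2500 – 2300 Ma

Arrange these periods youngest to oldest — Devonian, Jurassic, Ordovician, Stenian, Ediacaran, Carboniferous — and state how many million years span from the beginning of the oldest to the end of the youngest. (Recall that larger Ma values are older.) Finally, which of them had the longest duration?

Jurassic, Carboniferous, Devonian, Ordovician, Ediacaran, Stenian; total span 1055 Myr; longest is Stenian

Start ages (Ma): Stenian 1200, Ediacaran 635, Ordovician 485.4, Devonian 419.2, Carboniferous 358.9, Jurassic 201.4.
Ordered youngest to oldest: Jurassic, Carboniferous, Devonian, Ordovician, Ediacaran, Stenian.
Span = 1200 − 145 = 1055 Myr.
Durations: Ordovician 41.6, Devonian 60.3, Stenian 200, Ediacaran 96.2, Carboniferous 60, Jurassic 56.4 → longest is Stenian (200 Myr).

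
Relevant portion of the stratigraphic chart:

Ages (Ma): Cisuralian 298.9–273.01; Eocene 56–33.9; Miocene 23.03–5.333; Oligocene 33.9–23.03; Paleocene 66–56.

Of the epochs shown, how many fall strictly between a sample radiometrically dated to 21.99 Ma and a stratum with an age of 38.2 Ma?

38.2 Ma sits inside the Eocene (56–33.9) and 21.99 Ma inside the Miocene (23.03–5.333); neither of those is wholly between the two dates.
The listed epochs lying completely between them are Oligocene — 1 in all.

1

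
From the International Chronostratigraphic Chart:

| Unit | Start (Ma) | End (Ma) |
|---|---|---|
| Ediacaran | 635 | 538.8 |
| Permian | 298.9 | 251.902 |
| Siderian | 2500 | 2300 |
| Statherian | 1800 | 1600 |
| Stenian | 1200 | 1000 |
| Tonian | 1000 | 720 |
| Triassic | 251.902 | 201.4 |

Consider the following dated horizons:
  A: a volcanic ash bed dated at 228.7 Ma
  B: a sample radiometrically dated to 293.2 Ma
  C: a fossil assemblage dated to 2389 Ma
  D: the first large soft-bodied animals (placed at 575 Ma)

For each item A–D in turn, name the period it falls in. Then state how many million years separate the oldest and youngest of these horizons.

A: 228.7 Ma lies in 251.902–201.4 Ma, so Triassic.
B: 293.2 Ma lies in 298.9–251.902 Ma, so Permian.
C: 2389 Ma lies in 2500–2300 Ma, so Siderian.
D: 575 Ma lies in 635–538.8 Ma, so Ediacaran.
Oldest = 2389 Ma, youngest = 228.7 Ma → span 2160.3 Myr.

A — Triassic; B — Permian; C — Siderian; D — Ediacaran; span 2160.3 million years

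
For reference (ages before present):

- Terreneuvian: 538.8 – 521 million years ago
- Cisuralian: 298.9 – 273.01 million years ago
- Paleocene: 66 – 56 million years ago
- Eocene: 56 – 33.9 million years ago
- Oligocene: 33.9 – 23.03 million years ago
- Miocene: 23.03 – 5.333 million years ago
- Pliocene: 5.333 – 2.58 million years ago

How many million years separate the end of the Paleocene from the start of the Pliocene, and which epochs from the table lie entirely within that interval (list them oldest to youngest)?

The Paleocene closes at 56 Ma and the Pliocene opens at 5.333 Ma, so the interval is 56 − 5.333 = 50.667 Myr.
An epoch fits inside if it starts at or after 56 Ma and ends at or before 5.333 Ma; oldest first that gives Eocene, Oligocene, Miocene.

50.667 million years; Eocene, Oligocene, Miocene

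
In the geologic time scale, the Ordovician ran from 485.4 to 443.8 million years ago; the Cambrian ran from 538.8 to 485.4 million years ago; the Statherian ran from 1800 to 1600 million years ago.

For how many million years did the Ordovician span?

485.4 − 443.8 = 41.6 million years.

41.6 million years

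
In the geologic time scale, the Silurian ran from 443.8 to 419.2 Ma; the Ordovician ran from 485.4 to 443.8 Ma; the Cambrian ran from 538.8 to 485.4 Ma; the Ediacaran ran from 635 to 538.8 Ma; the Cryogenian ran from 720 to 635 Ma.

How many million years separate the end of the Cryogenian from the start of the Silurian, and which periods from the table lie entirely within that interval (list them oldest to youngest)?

The Cryogenian closes at 635 Ma and the Silurian opens at 443.8 Ma, so the interval is 635 − 443.8 = 191.2 Myr.
A period fits inside if it starts at or after 635 Ma and ends at or before 443.8 Ma; oldest first that gives Ediacaran, Cambrian, Ordovician.

191.2 million years; Ediacaran, Cambrian, Ordovician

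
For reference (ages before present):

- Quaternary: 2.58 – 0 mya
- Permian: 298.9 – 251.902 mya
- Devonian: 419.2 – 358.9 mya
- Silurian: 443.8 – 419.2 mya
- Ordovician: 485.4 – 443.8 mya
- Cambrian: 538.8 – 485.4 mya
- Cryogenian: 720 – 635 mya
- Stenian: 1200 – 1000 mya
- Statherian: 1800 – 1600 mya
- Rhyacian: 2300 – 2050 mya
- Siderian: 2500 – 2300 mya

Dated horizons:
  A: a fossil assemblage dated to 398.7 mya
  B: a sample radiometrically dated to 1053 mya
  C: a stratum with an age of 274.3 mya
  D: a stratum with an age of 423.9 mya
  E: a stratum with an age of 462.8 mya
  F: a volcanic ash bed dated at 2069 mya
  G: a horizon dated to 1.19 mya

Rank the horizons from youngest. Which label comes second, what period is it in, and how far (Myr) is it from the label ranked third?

C, in the Permian; 124.4 million years to A

Smaller Ma means younger, so youngest first: G 1.19 < C 274.3 < A 398.7 < D 423.9 < E 462.8 < B 1053 < F 2069.
Counting 2 along gives C (274.3 Ma); the excerpt puts that inside the Permian, 298.9–251.902 Ma.
Next in line is A (398.7 Ma), and 398.7 − 274.3 = 124.4 Myr.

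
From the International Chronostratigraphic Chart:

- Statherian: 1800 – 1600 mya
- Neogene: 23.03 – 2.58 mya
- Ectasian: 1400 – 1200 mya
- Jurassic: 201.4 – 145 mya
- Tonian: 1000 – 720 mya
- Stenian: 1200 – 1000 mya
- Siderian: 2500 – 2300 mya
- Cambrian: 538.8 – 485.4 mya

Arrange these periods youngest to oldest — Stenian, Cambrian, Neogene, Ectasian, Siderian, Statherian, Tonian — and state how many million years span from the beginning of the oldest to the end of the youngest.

From the excerpt: Stenian 1200–1000; Cambrian 538.8–485.4; Neogene 23.03–2.58; Ectasian 1400–1200; Siderian 2500–2300; Statherian 1800–1600; Tonian 1000–720 (Ma).
Larger Ma is earlier, so the oldest is Siderian and the youngest is Neogene; youngest to oldest: Neogene, Cambrian, Tonian, Stenian, Ectasian, Statherian, Siderian.
Oldest start 2500 minus youngest end 2.58 gives 2497.42 Myr overall.

Neogene → Cambrian → Tonian → Stenian → Ectasian → Statherian → Siderian; total span 2497.42 Myr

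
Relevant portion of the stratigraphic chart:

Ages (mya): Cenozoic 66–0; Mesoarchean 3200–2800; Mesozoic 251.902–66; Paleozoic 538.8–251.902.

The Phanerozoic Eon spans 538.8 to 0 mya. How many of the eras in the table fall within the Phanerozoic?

3

Eras inside 538.8–0 Ma: Paleozoic, Mesozoic, Cenozoic — 3 in total.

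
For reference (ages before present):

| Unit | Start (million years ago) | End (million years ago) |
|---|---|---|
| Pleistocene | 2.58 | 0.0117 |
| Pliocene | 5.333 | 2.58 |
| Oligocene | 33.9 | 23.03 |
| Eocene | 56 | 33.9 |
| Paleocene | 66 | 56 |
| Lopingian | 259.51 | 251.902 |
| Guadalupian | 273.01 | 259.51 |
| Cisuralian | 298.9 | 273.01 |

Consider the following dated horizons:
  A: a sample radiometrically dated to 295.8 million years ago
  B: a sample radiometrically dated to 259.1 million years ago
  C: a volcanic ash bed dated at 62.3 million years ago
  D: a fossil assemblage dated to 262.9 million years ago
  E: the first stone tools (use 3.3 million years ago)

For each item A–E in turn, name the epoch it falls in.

A — Cisuralian; B — Lopingian; C — Paleocene; D — Guadalupian; E — Pliocene

Match each age against the start–end ranges in the excerpt: A = 295.8 Ma → Cisuralian (298.9–273.01); B = 259.1 Ma → Lopingian (259.51–251.902); C = 62.3 Ma → Paleocene (66–56); D = 262.9 Ma → Guadalupian (273.01–259.51); E = 3.3 Ma → Pliocene (5.333–2.58).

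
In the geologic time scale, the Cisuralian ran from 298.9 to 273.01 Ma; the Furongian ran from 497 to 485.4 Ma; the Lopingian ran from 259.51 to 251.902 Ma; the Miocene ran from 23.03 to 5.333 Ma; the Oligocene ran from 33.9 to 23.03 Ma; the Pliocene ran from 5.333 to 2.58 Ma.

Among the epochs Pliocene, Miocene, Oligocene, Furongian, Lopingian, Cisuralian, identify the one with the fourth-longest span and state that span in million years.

Oligocene, 10.87 million years

Durations: Pliocene 2.753; Miocene 17.697; Oligocene 10.87; Furongian 11.6; Lopingian 7.608; Cisuralian 25.89 Myr.
Sorted longest-first: Cisuralian (25.89), Miocene (17.697), Furongian (11.6), Oligocene (10.87), Lopingian (7.608), Pliocene (2.753).
The fourth longest is Oligocene at 10.87 Myr.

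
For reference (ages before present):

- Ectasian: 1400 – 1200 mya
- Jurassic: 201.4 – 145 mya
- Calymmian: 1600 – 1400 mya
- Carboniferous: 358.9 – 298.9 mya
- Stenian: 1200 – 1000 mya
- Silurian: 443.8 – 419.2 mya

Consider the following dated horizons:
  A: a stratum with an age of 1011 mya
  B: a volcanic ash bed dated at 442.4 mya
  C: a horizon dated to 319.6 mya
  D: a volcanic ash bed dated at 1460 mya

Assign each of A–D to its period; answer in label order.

Match each age against the start–end ranges in the excerpt: A = 1011 Ma → Stenian (1200–1000); B = 442.4 Ma → Silurian (443.8–419.2); C = 319.6 Ma → Carboniferous (358.9–298.9); D = 1460 Ma → Calymmian (1600–1400).

A — Stenian; B — Silurian; C — Carboniferous; D — Calymmian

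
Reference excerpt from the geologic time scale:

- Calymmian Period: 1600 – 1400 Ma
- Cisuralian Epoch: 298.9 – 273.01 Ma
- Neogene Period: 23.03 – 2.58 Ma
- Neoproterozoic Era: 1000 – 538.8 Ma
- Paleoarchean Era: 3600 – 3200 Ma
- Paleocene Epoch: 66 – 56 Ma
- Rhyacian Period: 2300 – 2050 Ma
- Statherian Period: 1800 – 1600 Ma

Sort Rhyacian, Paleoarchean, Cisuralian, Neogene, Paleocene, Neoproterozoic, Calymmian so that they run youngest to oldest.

Neogene, Paleocene, Cisuralian, Neoproterozoic, Calymmian, Rhyacian, Paleoarchean

Sorting by start age (ascending Ma, since larger Ma = older): Neogene start 23.03, Paleocene start 66, Cisuralian start 298.9, Neoproterozoic start 1000, Calymmian start 1600, Rhyacian start 2300, Paleoarchean start 3600.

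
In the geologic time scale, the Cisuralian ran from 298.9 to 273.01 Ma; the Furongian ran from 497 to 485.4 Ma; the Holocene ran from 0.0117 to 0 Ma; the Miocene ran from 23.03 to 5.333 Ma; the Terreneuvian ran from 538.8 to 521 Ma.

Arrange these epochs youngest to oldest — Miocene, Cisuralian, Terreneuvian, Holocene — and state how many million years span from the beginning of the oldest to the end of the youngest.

From the excerpt: Miocene 23.03–5.333; Cisuralian 298.9–273.01; Terreneuvian 538.8–521; Holocene 0.0117–0 (Ma).
Larger Ma is earlier, so the oldest is Terreneuvian and the youngest is Holocene; youngest to oldest: Holocene, Miocene, Cisuralian, Terreneuvian.
Oldest start 538.8 minus youngest end 0 gives 538.8 Myr overall.

Holocene, Miocene, Cisuralian, Terreneuvian; total span 538.8 Myr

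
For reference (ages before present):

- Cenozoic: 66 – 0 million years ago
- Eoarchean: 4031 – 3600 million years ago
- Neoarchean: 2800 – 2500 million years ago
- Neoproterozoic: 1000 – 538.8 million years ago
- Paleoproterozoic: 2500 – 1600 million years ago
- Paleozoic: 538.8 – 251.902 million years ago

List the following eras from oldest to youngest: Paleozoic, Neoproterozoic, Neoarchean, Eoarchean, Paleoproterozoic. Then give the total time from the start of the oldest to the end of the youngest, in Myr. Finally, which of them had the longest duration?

Eoarchean → Neoarchean → Paleoproterozoic → Neoproterozoic → Paleozoic; total span 3779.098 Myr; longest is Paleoproterozoic

Start ages (Ma): Eoarchean 4031, Neoarchean 2800, Paleoproterozoic 2500, Neoproterozoic 1000, Paleozoic 538.8.
Ordered oldest to youngest: Eoarchean, Neoarchean, Paleoproterozoic, Neoproterozoic, Paleozoic.
Span = 4031 − 251.902 = 3779.098 Myr.
Durations: Neoarchean 300, Eoarchean 431, Paleoproterozoic 900, Paleozoic 286.898, Neoproterozoic 461.2 → longest is Paleoproterozoic (900 Myr).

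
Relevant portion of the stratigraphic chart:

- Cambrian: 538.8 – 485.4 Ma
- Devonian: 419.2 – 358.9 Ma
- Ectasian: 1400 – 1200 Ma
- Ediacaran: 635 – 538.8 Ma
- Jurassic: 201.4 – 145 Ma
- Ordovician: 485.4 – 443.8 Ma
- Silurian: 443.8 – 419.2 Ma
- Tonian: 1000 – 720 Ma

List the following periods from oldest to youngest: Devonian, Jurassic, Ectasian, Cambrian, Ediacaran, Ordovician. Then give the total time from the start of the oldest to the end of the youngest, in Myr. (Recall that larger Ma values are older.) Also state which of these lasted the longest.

Ectasian, Ediacaran, Cambrian, Ordovician, Devonian, Jurassic; total span 1255 Myr; longest is Ectasian

From the excerpt: Devonian 419.2–358.9; Jurassic 201.4–145; Ectasian 1400–1200; Cambrian 538.8–485.4; Ediacaran 635–538.8; Ordovician 485.4–443.8 (Ma).
Larger Ma is earlier, so the oldest is Ectasian and the youngest is Jurassic; oldest to youngest: Ectasian, Ediacaran, Cambrian, Ordovician, Devonian, Jurassic.
Oldest start 1400 minus youngest end 145 gives 1255 Myr overall.
Individual lengths (start − end): Ectasian 200; Devonian 60.3; Ordovician 41.6; Cambrian 53.4; Ediacaran 96.2; Jurassic 56.4. The largest is Ectasian at 200 Myr.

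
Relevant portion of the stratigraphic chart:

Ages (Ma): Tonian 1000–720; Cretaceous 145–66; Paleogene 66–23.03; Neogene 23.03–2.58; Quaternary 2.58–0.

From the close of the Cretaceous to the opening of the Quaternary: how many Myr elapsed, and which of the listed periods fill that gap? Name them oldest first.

63.42 million years; Paleogene, Neogene

End of Cretaceous = 66 Ma; start of Quaternary = 2.58 Ma.
Gap = 66 − 2.58 = 63.42 Myr.
Periods wholly inside 66–2.58 Ma: Paleogene (66–23.03), Neogene (23.03–2.58).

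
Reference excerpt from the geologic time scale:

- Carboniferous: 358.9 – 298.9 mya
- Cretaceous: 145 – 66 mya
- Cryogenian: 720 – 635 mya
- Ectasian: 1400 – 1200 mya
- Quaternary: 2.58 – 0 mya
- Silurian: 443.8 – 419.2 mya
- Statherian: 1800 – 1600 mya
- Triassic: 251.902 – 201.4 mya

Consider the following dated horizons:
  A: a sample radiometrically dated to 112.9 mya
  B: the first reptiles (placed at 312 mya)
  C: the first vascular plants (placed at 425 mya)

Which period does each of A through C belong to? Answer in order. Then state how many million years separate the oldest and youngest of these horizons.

A — Cretaceous; B — Carboniferous; C — Silurian; span 312.1 million years

Match each age against the start–end ranges in the excerpt: A = 112.9 Ma → Cretaceous (145–66); B = 312 Ma → Carboniferous (358.9–298.9); C = 425 Ma → Silurian (443.8–419.2).
The largest age is 425 Ma and the smallest is 112.9 Ma; their difference is 312.1 Myr.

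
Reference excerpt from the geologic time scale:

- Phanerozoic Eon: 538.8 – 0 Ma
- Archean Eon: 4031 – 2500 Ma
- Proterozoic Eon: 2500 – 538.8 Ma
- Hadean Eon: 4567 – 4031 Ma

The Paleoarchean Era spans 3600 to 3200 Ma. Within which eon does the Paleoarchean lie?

Archean

The Paleoarchean (3600–3200 Ma) lies entirely within 4031–2500 Ma, the Archean Eon.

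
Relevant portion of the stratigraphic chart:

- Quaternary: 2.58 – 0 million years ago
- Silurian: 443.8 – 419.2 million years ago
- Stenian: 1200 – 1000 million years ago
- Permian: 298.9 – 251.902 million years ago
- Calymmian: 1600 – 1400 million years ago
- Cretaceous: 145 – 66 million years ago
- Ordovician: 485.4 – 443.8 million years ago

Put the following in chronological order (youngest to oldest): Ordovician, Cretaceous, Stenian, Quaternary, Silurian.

Quaternary, Cretaceous, Silurian, Ordovician, Stenian

Sorting by start age (ascending Ma, since larger Ma = older): Quaternary began 2.58, Cretaceous began 145, Silurian began 443.8, Ordovician began 485.4, Stenian began 1200.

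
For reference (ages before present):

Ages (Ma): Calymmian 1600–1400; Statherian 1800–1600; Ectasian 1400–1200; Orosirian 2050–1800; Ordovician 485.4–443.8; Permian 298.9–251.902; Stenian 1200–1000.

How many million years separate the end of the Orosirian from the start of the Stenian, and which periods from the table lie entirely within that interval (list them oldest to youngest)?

600 million years; Statherian, Calymmian, Ectasian

End of Orosirian = 1800 Ma; start of Stenian = 1200 Ma.
Gap = 1800 − 1200 = 600 Myr.
Periods wholly inside 1800–1200 Ma: Statherian (1800–1600), Calymmian (1600–1400), Ectasian (1400–1200).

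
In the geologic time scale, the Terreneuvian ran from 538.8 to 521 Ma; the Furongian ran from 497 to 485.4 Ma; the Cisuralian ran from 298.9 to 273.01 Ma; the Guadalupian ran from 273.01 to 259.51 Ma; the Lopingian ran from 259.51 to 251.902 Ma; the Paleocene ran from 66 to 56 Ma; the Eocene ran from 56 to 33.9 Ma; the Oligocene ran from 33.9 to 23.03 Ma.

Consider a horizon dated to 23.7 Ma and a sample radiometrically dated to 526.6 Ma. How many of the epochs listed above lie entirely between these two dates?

The older date is 526.6 Ma and the younger is 23.7 Ma.
Epochs with start < 526.6 and end > 23.7 Ma: Furongian (497–485.4), Cisuralian (298.9–273.01), Guadalupian (273.01–259.51), Lopingian (259.51–251.902), Paleocene (66–56), Eocene (56–33.9).
That is 6 complete epochs.

6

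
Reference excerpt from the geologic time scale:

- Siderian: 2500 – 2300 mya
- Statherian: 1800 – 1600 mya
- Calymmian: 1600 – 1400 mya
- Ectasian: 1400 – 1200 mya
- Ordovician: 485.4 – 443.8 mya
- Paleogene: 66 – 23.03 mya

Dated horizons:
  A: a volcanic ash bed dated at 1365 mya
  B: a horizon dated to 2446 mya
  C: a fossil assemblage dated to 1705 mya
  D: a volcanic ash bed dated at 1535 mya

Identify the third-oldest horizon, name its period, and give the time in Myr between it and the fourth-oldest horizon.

Sorted oldest-first by Ma: B (2446), C (1705), D (1535), A (1365).
The third oldest is D at 1535 Ma, which lies in 1600–1400 Ma: the Calymmian.
The fourth oldest is A at 1365 Ma; separation = |1535 − 1365| = 170 Myr.

D, in the Calymmian; 170 million years to A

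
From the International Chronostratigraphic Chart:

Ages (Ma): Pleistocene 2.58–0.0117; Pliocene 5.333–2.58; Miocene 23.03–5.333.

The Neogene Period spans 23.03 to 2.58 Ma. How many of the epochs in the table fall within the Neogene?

Epochs inside 23.03–2.58 Ma: Miocene, Pliocene — 2 in total.

2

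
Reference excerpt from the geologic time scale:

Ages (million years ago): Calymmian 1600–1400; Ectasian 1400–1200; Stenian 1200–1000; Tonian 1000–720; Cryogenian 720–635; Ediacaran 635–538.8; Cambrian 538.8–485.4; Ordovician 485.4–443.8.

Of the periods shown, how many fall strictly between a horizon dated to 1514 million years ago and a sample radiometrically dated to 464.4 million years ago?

The older date is 1514 Ma and the younger is 464.4 Ma.
Periods with start < 1514 and end > 464.4 Ma: Ectasian (1400–1200), Stenian (1200–1000), Tonian (1000–720), Cryogenian (720–635), Ediacaran (635–538.8), Cambrian (538.8–485.4).
That is 6 complete periods.

6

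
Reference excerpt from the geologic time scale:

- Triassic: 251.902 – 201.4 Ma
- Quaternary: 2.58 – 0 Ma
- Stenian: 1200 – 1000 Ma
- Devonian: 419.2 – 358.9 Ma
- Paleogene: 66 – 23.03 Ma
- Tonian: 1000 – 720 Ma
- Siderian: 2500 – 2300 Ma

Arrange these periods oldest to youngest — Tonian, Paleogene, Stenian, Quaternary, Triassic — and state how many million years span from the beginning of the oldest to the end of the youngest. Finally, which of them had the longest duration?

From the excerpt: Tonian 1000–720; Paleogene 66–23.03; Stenian 1200–1000; Quaternary 2.58–0; Triassic 251.902–201.4 (Ma).
Larger Ma is earlier, so the oldest is Stenian and the youngest is Quaternary; oldest to youngest: Stenian, Tonian, Triassic, Paleogene, Quaternary.
Oldest start 1200 minus youngest end 0 gives 1200 Myr overall.
Individual lengths (start − end): Paleogene 42.97; Quaternary 2.58; Triassic 50.502; Tonian 280; Stenian 200. The largest is Tonian at 280 Myr.

Stenian → Tonian → Triassic → Paleogene → Quaternary; total span 1200 Myr; longest is Tonian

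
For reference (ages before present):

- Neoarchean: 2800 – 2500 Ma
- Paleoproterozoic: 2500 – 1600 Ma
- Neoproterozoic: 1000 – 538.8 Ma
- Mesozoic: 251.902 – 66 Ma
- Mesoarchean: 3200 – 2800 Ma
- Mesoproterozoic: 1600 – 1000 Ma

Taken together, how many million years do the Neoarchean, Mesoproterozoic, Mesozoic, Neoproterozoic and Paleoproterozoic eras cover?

Duration is start − end for each: (2800 − 2500) + (1600 − 1000) + (251.902 − 66) + (1000 − 538.8) + (2500 − 1600).
That is 300 + 600 + 185.902 + 461.2 + 900, which totals 2447.102 million years.

2447.102 million years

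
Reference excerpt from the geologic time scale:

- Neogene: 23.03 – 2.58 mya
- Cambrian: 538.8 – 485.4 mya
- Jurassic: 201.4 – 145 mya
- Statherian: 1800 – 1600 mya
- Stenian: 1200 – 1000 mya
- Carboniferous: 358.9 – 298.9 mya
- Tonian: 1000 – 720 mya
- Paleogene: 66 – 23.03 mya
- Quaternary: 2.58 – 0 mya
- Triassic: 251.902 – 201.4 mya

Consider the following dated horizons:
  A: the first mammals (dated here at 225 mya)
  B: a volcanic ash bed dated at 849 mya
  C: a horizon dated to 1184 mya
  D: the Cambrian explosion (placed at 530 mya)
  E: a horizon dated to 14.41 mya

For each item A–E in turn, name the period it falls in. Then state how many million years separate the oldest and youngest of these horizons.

A — Triassic; B — Tonian; C — Stenian; D — Cambrian; E — Neogene; span 1169.59 million years

Match each age against the start–end ranges in the excerpt: A = 225 Ma → Triassic (251.902–201.4); B = 849 Ma → Tonian (1000–720); C = 1184 Ma → Stenian (1200–1000); D = 530 Ma → Cambrian (538.8–485.4); E = 14.41 Ma → Neogene (23.03–2.58).
The largest age is 1184 Ma and the smallest is 14.41 Ma; their difference is 1169.59 Myr.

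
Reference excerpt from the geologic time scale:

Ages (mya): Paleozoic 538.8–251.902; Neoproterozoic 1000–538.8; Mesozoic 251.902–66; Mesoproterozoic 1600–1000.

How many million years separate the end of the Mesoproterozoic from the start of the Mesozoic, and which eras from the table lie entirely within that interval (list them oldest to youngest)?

748.098 million years; Neoproterozoic, Paleozoic

End of Mesoproterozoic = 1000 Ma; start of Mesozoic = 251.902 Ma.
Gap = 1000 − 251.902 = 748.098 Myr.
Eras wholly inside 1000–251.902 Ma: Neoproterozoic (1000–538.8), Paleozoic (538.8–251.902).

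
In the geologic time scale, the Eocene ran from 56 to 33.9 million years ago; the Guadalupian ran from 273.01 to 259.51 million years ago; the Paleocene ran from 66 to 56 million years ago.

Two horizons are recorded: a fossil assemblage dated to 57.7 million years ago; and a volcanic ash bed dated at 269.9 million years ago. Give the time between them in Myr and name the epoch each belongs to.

Elapsed time: 269.9 − 57.7 = 212.2 Myr.
57.7 Ma lies within 66–56 Ma: Paleocene.
269.9 Ma lies within 273.01–259.51 Ma: Guadalupian.

212.2 million years apart; the first in the Paleocene, the second in the Guadalupian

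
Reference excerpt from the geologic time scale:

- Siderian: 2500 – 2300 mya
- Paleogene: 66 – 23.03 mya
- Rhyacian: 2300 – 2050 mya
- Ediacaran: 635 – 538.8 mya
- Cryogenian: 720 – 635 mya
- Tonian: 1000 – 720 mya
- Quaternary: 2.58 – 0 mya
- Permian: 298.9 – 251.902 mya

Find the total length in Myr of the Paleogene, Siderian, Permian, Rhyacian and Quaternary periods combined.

542.548 million years

Each duration: Paleogene = 42.97; Siderian = 200; Permian = 46.998; Rhyacian = 250; Quaternary = 2.58.
Sum: 42.97 + 200 + 46.998 + 250 + 2.58 = 542.548 Myr.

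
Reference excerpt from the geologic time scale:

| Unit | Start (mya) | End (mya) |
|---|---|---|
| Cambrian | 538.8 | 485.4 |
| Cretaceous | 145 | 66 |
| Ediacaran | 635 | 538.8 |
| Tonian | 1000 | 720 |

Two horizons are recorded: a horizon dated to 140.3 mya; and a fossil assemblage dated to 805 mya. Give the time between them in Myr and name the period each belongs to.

Elapsed time: 805 − 140.3 = 664.7 Myr.
140.3 Ma lies within 145–66 Ma: Cretaceous.
805 Ma lies within 1000–720 Ma: Tonian.

664.7 million years apart; the first in the Cretaceous, the second in the Tonian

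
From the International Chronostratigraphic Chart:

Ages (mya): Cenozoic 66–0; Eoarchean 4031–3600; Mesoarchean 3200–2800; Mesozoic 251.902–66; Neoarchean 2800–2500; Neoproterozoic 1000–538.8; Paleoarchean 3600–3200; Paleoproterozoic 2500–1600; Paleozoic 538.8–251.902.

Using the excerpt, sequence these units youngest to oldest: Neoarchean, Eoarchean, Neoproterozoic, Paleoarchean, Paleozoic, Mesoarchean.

Paleozoic, Neoproterozoic, Neoarchean, Mesoarchean, Paleoarchean, Eoarchean

Read off each span (Ma): Neoarchean 2800–2500; Eoarchean 4031–3600; Neoproterozoic 1000–538.8; Paleoarchean 3600–3200; Paleozoic 538.8–251.902; Mesoarchean 3200–2800.
Larger Ma is older, so oldest→youngest is Eoarchean, Paleoarchean, Mesoarchean, Neoarchean, Neoproterozoic, Paleozoic; reverse it for youngest→oldest.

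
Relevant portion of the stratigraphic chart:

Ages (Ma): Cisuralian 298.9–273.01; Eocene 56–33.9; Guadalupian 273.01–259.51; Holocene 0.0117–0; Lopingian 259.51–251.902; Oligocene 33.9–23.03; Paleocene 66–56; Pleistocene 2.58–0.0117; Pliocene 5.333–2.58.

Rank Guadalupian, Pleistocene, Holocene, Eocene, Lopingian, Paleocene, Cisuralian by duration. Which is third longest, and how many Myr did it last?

Start − end for each: Guadalupian 273.01 − 259.51 = 13.5; Pleistocene 2.58 − 0.0117 = 2.5683; Holocene 0.0117 − 0 = 0.0117; Eocene 56 − 33.9 = 22.1; Lopingian 259.51 − 251.902 = 7.608; Paleocene 66 − 56 = 10; Cisuralian 298.9 − 273.01 = 25.89.
Ranking these from longest: Cisuralian > Eocene > Guadalupian > Paleocene > Lopingian > Pleistocene > Holocene.
Position 3 in that ranking is Guadalupian, which lasted 13.5 Myr.

Guadalupian, 13.5 million years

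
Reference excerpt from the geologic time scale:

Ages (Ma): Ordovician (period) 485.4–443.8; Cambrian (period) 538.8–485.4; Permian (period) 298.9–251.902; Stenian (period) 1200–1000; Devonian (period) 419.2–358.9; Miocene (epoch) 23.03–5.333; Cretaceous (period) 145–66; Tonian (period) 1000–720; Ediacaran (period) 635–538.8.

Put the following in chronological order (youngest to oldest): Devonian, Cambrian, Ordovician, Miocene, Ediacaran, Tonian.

Miocene, then Devonian, then Ordovician, then Cambrian, then Ediacaran, then Tonian

Read off each span (Ma): Devonian 419.2–358.9; Cambrian 538.8–485.4; Ordovician 485.4–443.8; Miocene 23.03–5.333; Ediacaran 635–538.8; Tonian 1000–720.
Larger Ma is older, so oldest→youngest is Tonian, Ediacaran, Cambrian, Ordovician, Devonian, Miocene; reverse it for youngest→oldest.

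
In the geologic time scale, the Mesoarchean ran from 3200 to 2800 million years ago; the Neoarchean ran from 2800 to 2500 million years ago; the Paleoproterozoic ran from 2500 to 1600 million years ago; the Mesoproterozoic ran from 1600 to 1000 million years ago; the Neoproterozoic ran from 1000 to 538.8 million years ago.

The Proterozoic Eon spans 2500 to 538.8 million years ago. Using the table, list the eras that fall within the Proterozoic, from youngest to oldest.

Neoproterozoic, Mesoproterozoic, Paleoproterozoic

Eras with both bounds inside 2500–538.8 Ma: Neoproterozoic (1000–538.8), Mesoproterozoic (1600–1000), Paleoproterozoic (2500–1600).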